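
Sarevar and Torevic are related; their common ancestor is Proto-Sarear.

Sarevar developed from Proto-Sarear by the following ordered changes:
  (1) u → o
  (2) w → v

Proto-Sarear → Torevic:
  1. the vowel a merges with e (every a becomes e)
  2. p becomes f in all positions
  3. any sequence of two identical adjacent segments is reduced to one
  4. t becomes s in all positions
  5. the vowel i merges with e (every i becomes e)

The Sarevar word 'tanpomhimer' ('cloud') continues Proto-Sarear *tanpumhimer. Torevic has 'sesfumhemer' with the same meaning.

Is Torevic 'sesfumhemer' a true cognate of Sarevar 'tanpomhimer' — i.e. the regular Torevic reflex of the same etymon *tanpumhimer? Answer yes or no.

Derive the expected Torevic reflex of *tanpumhimer:
Torevic: *tanpumhimer > tenpumhimer > tenfumhimer > senfumhimer > senfumhemer  (by vowel merger, unconditioned shift, unconditioned shift, vowel merger)
The regular Torevic reflex would be 'senfumhemer', but the attested form is 'sesfumhemer'. The correspondence is irregular, so they are not cognates (the Torevic form has a different source).

no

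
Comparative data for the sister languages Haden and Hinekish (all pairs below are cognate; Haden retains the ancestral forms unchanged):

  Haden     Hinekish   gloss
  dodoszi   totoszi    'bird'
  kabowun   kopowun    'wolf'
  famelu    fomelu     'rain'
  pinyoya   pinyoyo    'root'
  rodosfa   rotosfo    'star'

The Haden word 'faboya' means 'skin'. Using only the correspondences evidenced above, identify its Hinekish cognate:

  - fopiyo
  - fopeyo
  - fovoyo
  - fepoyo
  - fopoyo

kabowun ~ kopowun — Haden a corresponds to Hinekish o after a consonant, before a labial obstruent.
kabowun ~ kopowun — Haden b corresponds to Hinekish p between vowels (before a back vowel).
pinyoya ~ pinyoyo, rodosfa ~ rotosfo — Haden a corresponds to Hinekish o word-finally.
Applying these to Haden 'faboya':
  faboya → foboya   (a→o after a consonant, before a labial obstruent)
  foboya → fopoya   (b→p between vowels (before a back vowel))
  fopoya → fopoyo   (a→o word-finally)
So the Hinekish cognate is 'fopoyo'.

fopoyo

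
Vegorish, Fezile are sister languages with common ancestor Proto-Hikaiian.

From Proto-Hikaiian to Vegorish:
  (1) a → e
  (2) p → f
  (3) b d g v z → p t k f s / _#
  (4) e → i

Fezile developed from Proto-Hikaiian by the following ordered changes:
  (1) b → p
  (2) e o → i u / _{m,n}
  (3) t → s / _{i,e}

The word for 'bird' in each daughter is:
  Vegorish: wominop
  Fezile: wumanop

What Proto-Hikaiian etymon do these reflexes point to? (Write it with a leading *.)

*womanob

Position 7: Vegorish has p, Fezile has p. In Vegorish, p can only continue *b, so the proto-segment is *b.
Position 4: Vegorish has i, Fezile has a. Fezile preserves a here (none of its changes turn any other segment into a), so the proto-segment is *a.
Position 2: Vegorish has o, Fezile has u. Vegorish preserves o here (none of its changes turn any other segment into o), so the proto-segment is *o.
Continuing position by position gives *womanob; check it forward:
Vegorish: *womanob > womenob > womenop > wominop  (by vowel merger, final devoicing, vowel merger)
Fezile: *womanob
  womanob → womanop   [unconditioned shift]
  womanop → wumanop   [pre-nasal raising]
  wumanop (rule 3 does not apply)
  giving Fezile wumanop.
No other proto-form is consistent with every reflex, so the reconstruction is *womanob.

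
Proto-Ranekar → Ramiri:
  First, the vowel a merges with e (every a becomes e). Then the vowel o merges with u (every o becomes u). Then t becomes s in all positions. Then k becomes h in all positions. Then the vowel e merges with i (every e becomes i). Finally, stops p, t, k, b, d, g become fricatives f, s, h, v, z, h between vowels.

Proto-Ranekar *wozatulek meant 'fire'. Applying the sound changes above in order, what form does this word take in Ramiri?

Ramiri: *wozatulek > wozetulek > wuzetulek > wuzesulek > wuzesuleh > wuzisulih  (by vowel merger, vowel merger, unconditioned shift, unconditioned shift, vowel merger)

wuzisulih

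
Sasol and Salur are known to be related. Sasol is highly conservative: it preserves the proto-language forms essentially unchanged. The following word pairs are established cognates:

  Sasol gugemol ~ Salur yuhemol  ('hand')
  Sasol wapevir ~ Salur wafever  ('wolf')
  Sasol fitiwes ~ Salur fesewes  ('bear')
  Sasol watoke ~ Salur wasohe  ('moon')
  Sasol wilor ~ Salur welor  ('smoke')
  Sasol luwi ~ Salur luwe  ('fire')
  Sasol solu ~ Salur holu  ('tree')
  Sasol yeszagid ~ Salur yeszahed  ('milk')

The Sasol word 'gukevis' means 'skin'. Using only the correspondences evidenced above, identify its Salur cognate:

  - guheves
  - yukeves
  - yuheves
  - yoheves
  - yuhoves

yuheves

gugemol ~ yuhemol — Sasol g corresponds to Salur y word-initially before a back vowel.
watoke ~ wasohe — Sasol k corresponds to Salur h between vowels (before a front vowel).
fitiwes ~ fesewes, wilor ~ welor — Sasol i corresponds to Salur e after a consonant, before a consonant other than r, m, n, p, b, f, v.
Applying these to Sasol 'gukevis':
  gukevis → yukevis   (g→y word-initially before a back vowel)
  yukevis → yuhevis   (k→h between vowels (before a front vowel))
  yuhevis → yuheves   (i→e after a consonant, before a consonant other than r, m, n, p, b, f, v)
So the Salur cognate is 'yuheves'.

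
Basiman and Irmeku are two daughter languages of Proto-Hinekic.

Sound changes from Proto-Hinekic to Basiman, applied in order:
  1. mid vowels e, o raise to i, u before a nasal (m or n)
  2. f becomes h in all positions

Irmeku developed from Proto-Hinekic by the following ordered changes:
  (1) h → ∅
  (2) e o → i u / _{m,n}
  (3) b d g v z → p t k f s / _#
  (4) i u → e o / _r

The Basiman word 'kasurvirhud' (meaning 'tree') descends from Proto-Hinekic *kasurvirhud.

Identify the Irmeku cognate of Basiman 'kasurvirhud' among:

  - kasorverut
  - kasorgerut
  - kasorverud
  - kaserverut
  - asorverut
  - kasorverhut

Irmeku: *kasurvirhud
  kasurvirhud → kasurvirud   [h-loss]
  kasurvirud (rule 2 does not apply)
  kasurvirud → kasurvirut   [final devoicing]
  kasurvirut → kasorverut   [pre-rhotic lowering]
  giving Irmeku kasorverut.

kasorverut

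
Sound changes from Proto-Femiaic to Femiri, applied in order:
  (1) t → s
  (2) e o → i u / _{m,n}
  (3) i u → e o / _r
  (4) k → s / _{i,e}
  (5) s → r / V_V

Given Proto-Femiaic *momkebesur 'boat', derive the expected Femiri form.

Femiri: *momkebesur > mumkebesur > mumkebesor > mumsebesor > mumseberor  (by pre-nasal raising, pre-rhotic lowering, palatalisation, rhotacism)

mumseberor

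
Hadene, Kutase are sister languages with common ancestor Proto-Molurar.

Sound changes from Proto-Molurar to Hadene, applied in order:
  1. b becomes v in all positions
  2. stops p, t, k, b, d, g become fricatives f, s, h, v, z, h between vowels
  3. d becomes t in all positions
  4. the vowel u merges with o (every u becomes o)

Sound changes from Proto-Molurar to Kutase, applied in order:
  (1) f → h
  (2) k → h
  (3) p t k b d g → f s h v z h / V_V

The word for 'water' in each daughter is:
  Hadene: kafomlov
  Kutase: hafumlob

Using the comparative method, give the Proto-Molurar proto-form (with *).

*kapumlob

Position 3: Hadene has f, Kutase has f. In Kutase, f can only continue *p, so the proto-segment is *p.
Position 1: Hadene has k, Kutase has h. Hadene preserves k here (none of its changes turn any other segment into k), so the proto-segment is *k.
Position 4: Hadene has o, Kutase has u. Kutase preserves u here (none of its changes turn any other segment into u), so the proto-segment is *u.
Continuing position by position gives *kapumlob; check it forward:
Hadene: start from *kapumlob.
  rule 1 (unconditioned shift): kapumlob → kapumlov
  rule 2 (intervocalic lenition): kapumlov → kafumlov
  rule 3: no change — kafumlov
  rule 4 (vowel merger): kafumlov → kafomlov
  ⇒ Hadene kafomlov
Kutase: *kapumlob
  kapumlob (rule 1 does not apply)
  kapumlob → hapumlob   [unconditioned shift]
  hapumlob → hafumlob   [intervocalic lenition]
  giving Kutase hafumlob.
Only *kapumlob yields all of Hadene kafomlov, Kutase hafumlob.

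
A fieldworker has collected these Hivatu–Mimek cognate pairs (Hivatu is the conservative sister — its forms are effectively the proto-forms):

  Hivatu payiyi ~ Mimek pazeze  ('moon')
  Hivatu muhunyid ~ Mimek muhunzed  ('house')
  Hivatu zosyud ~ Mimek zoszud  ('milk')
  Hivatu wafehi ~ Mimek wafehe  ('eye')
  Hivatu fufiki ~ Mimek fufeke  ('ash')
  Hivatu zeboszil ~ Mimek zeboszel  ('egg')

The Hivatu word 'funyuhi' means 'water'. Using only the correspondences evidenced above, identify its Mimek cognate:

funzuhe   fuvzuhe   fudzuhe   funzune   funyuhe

funzuhe

zosyud ~ zoszud — Hivatu y corresponds to Mimek z after a consonant, before a back vowel.
payiyi ~ pazeze, wafehi ~ wafehe — Hivatu i corresponds to Mimek e word-finally.
Applying these to Hivatu 'funyuhi':
  funyuhi → funzuhi   (y→z after a consonant, before a back vowel)
  funzuhi → funzuhe   (i→e word-finally)
So the Mimek cognate is 'funzuhe'.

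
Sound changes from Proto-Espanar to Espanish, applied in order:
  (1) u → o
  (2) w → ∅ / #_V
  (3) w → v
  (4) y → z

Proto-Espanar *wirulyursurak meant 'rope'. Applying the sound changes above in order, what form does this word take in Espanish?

Espanish: *wirulyursurak
  wirulyursurak → wirolyorsorak   [vowel merger]
  wirolyorsorak → irolyorsorak   [glide loss]
  irolyorsorak (rule 3 does not apply)
  irolyorsorak → irolzorsorak   [unconditioned shift]
  giving Espanish irolzorsorak.

irolzorsorak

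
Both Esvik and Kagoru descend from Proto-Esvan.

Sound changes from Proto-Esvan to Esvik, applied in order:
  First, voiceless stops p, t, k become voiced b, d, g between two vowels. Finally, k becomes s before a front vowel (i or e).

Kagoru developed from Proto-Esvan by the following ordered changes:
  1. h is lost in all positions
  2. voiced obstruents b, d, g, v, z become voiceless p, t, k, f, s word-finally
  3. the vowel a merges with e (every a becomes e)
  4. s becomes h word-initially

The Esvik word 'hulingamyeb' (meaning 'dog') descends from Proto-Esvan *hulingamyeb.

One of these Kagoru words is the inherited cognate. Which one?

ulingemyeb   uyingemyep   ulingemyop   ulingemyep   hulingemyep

Kagoru: *hulingamyeb
  hulingamyeb → ulingamyeb   [h-loss]
  ulingamyeb → ulingamyep   [final devoicing]
  ulingamyep → ulingemyep   [vowel merger]
  ulingemyep (rule 4 does not apply)
  giving Kagoru ulingemyep.

ulingemyep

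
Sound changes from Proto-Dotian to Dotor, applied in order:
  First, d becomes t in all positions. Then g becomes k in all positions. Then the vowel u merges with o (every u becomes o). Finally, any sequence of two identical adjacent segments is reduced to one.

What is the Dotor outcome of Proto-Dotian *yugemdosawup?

yokemtosawop

Dotor: *yugemdosawup
  yugemdosawup → yugemtosawup   [unconditioned shift]
  yugemtosawup → yukemtosawup   [unconditioned shift]
  yukemtosawup → yokemtosawop   [vowel merger]
  yokemtosawop (rule 4 does not apply)
  giving Dotor yokemtosawop.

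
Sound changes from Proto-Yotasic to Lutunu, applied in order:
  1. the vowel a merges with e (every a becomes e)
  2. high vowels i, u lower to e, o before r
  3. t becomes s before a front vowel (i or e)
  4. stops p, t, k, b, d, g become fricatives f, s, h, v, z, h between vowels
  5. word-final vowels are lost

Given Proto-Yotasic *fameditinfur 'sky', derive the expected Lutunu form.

femezisinfor

Lutunu: *fameditinfur
  fameditinfur → femeditinfur   [vowel merger]
  femeditinfur → femeditinfor   [pre-rhotic lowering]
  femeditinfor → femedisinfor   [palatalisation]
  femedisinfor → femezisinfor   [intervocalic lenition]
  femezisinfor (rule 5 does not apply)
  giving Lutunu femezisinfor.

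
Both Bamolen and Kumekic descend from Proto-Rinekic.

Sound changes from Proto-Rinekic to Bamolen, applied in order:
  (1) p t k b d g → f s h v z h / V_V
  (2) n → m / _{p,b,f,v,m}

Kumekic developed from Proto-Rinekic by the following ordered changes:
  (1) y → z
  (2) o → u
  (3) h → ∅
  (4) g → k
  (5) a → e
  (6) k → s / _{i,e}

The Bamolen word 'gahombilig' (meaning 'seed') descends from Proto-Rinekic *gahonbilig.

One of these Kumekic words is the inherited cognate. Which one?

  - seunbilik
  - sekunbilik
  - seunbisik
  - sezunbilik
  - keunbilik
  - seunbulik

seunbilik

Kumekic: *gahonbilig > gahunbilig > gaunbilig > kaunbilik > keunbilik > seunbilik  (by vowel merger, h-loss, unconditioned shift, vowel merger, palatalisation)
The other candidates each miss or misapply at least one Kumekic change.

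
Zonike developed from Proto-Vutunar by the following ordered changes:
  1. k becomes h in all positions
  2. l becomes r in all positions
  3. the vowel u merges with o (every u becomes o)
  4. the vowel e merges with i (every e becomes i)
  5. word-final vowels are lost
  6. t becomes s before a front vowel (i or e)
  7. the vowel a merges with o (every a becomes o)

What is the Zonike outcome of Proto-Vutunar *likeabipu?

Zonike: start from *likeabipu.
  rule 1 (unconditioned shift): likeabipu → liheabipu
  rule 2 (unconditioned shift): liheabipu → riheabipu
  rule 3 (vowel merger): riheabipu → riheabipo
  rule 4 (vowel merger): riheabipo → rihiabipo
  rule 5 (apocope): rihiabipo → rihiabip
  rule 6: no change — rihiabip
  rule 7 (vowel merger): rihiabip → rihiobip
  ⇒ Zonike rihiobip

rihiobip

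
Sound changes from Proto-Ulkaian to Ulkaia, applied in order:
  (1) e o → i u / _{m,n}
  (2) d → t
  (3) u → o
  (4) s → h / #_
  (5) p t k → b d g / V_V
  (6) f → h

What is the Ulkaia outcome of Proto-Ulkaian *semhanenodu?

himhaninodo

Ulkaia: *semhanenodu
  semhanenodu → simhaninodu   [pre-nasal raising]
  simhaninodu → simhaninotu   [unconditioned shift]
  simhaninotu → simhaninoto   [vowel merger]
  simhaninoto → himhaninoto   [debuccalisation]
  himhaninoto → himhaninodo   [intervocalic voicing]
  himhaninodo (rule 6 does not apply)
  giving Ulkaia himhaninodo.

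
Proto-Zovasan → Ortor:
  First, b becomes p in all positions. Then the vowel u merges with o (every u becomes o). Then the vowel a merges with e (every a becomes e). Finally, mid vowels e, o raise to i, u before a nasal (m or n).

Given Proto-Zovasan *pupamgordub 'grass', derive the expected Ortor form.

popimgordop

Ortor: start from *pupamgordub.
  rule 1 (unconditioned shift): pupamgordub → pupamgordup
  rule 2 (vowel merger): pupamgordup → popamgordop
  rule 3 (vowel merger): popamgordop → popemgordop
  rule 4 (pre-nasal raising): popemgordop → popimgordop
  ⇒ Ortor popimgordop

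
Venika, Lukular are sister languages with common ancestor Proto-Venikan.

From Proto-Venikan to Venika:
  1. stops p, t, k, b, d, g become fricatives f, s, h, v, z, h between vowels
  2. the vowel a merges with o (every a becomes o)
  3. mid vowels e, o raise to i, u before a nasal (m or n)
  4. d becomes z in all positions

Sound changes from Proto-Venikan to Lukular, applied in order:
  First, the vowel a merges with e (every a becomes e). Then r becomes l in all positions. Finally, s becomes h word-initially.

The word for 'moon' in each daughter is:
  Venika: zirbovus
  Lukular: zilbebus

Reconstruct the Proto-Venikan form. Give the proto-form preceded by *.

Position 5: Venika has o, Lukular has e. Taking the neighbouring segments as reconstructed: Venika o could go back to *a or *o; Lukular e could go back to *a or *e — the one source consistent with every daughter is *a.
Position 3: Venika has r, Lukular has l. Venika preserves r here (none of its changes turn any other segment into r), so the proto-segment is *r.
This points to *zirbabus. Verify forward in each daughter:
Venika: *zirbabus
  zirbabus → zirbavus   [intervocalic lenition]
  zirbavus → zirbovus   [vowel merger]
  zirbovus (rule 3 does not apply)
  zirbovus (rule 4 does not apply)
  giving Venika zirbovus.
Lukular: start from *zirbabus.
  rule 1 (vowel merger): zirbabus → zirbebus
  rule 2 (unconditioned shift): zirbebus → zilbebus
  rule 3: no change — zilbebus
  ⇒ Lukular zilbebus
Only *zirbabus yields all of Venika zirbovus, Lukular zilbebus.

*zirbabus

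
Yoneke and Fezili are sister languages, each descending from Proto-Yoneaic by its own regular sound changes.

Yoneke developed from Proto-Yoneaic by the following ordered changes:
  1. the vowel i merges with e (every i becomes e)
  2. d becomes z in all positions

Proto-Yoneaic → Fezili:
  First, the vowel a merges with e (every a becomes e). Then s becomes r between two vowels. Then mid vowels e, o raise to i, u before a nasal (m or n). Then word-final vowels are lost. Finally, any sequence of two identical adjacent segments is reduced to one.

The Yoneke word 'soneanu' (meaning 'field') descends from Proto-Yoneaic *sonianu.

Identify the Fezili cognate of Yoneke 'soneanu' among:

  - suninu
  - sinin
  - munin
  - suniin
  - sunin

Fezili: *sonianu > sonienu > suniinu > suniin > sunin  (by vowel merger, pre-nasal raising, apocope, degemination)
The other candidates each miss or misapply at least one Fezili change.

sunin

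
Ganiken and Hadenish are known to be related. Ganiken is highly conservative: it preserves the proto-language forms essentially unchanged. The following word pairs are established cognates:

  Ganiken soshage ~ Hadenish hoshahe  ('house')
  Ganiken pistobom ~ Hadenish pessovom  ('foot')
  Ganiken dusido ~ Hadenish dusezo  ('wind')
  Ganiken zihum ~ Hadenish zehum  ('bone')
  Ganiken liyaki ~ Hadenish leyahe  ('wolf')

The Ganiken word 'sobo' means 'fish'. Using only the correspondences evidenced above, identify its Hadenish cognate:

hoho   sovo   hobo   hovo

hovo

soshage ~ hoshahe — Ganiken s corresponds to Hadenish h word-initially before a back vowel.
pistobom ~ pessovom — Ganiken b corresponds to Hadenish v between vowels (before a back vowel).
Applying these to Ganiken 'sobo':
  sobo → hobo   (s→h word-initially before a back vowel)
  hobo → hovo   (b→v between vowels (before a back vowel))
So the Hadenish cognate is 'hovo'.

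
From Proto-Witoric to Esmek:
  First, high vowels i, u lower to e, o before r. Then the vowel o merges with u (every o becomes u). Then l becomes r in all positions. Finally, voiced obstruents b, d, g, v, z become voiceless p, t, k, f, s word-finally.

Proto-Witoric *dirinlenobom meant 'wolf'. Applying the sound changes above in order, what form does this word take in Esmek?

Esmek: *dirinlenobom > derinlenobom > derinlenubum > derinrenubum  (by pre-rhotic lowering, vowel merger, unconditioned shift)

derinrenubum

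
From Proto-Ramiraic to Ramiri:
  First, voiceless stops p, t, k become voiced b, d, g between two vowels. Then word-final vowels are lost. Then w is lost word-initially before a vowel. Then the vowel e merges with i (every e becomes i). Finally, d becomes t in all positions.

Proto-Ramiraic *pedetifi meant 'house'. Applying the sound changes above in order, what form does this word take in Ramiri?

Ramiri: start from *pedetifi.
  rule 1 (intervocalic voicing): pedetifi → pededifi
  rule 2 (apocope): pededifi → pededif
  rule 3: no change — pededif
  rule 4 (vowel merger): pededif → pididif
  rule 5 (unconditioned shift): pididif → pititif
  ⇒ Ramiri pititif

pititif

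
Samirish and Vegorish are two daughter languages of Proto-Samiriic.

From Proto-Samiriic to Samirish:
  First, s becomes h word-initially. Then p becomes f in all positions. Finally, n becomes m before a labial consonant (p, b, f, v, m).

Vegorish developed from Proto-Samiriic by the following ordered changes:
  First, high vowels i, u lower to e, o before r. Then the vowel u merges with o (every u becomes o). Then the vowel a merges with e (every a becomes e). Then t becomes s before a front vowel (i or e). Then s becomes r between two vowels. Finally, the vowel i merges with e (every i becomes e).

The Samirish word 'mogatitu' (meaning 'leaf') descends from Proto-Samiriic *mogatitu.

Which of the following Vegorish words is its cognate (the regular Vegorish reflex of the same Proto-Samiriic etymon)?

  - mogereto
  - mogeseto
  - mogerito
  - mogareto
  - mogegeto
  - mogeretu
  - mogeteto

Vegorish: start from *mogatitu.
  rule 1: no change — mogatitu
  rule 2 (vowel merger): mogatitu → mogatito
  rule 3 (vowel merger): mogatito → mogetito
  rule 4 (palatalisation): mogetito → mogesito
  rule 5 (rhotacism): mogesito → mogerito
  rule 6 (vowel merger): mogerito → mogereto
  ⇒ Vegorish mogereto
The other candidates each miss or misapply at least one Vegorish change.

mogereto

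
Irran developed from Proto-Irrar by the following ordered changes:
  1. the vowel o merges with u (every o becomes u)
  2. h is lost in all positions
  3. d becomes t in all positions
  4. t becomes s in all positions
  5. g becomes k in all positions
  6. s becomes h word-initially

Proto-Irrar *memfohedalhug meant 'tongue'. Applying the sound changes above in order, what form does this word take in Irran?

memfuesaluk

Irran: *memfohedalhug
  memfohedalhug → memfuhedalhug   [vowel merger]
  memfuhedalhug → memfuedalug   [h-loss]
  memfuedalug → memfuetalug   [unconditioned shift]
  memfuetalug → memfuesalug   [unconditioned shift]
  memfuesalug → memfuesaluk   [unconditioned shift]
  memfuesaluk (rule 6 does not apply)
  giving Irran memfuesaluk.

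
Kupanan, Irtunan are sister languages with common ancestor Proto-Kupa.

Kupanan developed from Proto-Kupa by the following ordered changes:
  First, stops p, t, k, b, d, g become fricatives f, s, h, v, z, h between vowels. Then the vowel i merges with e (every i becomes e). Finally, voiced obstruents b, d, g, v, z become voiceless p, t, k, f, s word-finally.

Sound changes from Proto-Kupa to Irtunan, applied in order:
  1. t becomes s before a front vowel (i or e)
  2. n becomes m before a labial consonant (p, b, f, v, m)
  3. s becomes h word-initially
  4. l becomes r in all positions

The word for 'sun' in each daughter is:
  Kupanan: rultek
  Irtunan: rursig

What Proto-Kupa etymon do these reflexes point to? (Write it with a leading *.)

Position 5: Kupanan has e, Irtunan has i. Irtunan preserves i here (none of its changes turn any other segment into i), so the proto-segment is *i.
Position 3: Kupanan has l, Irtunan has r. Kupanan preserves l here (none of its changes turn any other segment into l), so the proto-segment is *l.
Verify the candidate proto-form against each daughter:
Kupanan: *rultig > rulteg > rultek  (by vowel merger, final devoicing)
Irtunan: *rultig
  rultig → rulsig   [palatalisation]
  rulsig (rule 2 does not apply)
  rulsig (rule 3 does not apply)
  rulsig → rursig   [unconditioned shift]
  giving Irtunan rursig.
No other proto-form is consistent with every reflex, so the reconstruction is *rultig.

*rultig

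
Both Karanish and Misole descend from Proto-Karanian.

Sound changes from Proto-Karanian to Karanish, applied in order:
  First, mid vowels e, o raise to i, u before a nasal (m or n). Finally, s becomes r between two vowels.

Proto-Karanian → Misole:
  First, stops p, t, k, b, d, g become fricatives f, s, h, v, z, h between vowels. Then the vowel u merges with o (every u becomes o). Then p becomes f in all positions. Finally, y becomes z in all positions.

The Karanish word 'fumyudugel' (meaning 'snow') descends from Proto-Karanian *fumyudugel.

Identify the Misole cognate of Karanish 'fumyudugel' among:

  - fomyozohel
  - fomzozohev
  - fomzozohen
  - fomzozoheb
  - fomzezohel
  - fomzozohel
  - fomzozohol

Misole: *fumyudugel
  fumyudugel → fumyuzuhel   [intervocalic lenition]
  fumyuzuhel → fomyozohel   [vowel merger]
  fomyozohel (rule 3 does not apply)
  fomyozohel → fomzozohel   [unconditioned shift]
  giving Misole fomzozohel.
The other candidates each miss or misapply at least one Misole change.

fomzozohel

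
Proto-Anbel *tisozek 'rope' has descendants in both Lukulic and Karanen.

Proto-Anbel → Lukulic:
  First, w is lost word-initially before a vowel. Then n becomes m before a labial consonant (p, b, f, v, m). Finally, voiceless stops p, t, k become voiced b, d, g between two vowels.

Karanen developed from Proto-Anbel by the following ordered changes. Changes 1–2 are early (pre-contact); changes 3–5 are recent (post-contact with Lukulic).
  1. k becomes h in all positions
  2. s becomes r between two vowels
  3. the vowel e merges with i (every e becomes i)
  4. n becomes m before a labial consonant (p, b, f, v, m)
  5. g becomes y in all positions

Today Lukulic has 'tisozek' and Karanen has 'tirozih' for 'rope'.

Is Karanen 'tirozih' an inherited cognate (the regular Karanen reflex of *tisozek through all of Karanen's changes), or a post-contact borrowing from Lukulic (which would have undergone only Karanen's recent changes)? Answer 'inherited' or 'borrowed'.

inherited

If inherited, *tisozek would pass through all of Karanen's changes:
Karanen: start from *tisozek.
  rule 1 (unconditioned shift): tisozek → tisozeh
  rule 2 (rhotacism): tisozeh → tirozeh
  rule 3 (vowel merger): tirozeh → tirozih
  rule 4: no change — tirozih
  rule 5: no change — tirozih
  ⇒ Karanen tirozih
If borrowed from Lukulic 'tisozek' after the early changes, it would undergo only the recent ones:
  rule 3 (vowel merger): tisozek → tisozik
  rule 4 (nasal place assimilation): no change (tisozik)
  rule 5 (unconditioned shift): no change (tisozik)
  ⇒ as a loan: tisozik
Karanen 'tirozih' matches the inherited outcome exactly, so it is an inherited cognate, not a loan.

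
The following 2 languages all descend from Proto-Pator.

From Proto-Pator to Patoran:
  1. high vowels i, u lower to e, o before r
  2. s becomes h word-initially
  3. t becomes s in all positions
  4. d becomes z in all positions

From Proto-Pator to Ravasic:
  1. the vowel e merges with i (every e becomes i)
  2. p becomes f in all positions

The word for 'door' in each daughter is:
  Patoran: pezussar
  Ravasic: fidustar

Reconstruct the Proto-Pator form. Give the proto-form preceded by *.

Position 2: Patoran has e, Ravasic has i. Taking the neighbouring segments as reconstructed: Patoran e can only go back to *e; Ravasic i could go back to *e or *i — the one source consistent with every daughter is *e.
Position 3: Patoran has z, Ravasic has d. Ravasic preserves d here (none of its changes turn any other segment into d), so the proto-segment is *d.
Position 6: Patoran has s, Ravasic has t. Ravasic preserves t here (none of its changes turn any other segment into t), so the proto-segment is *t.
Continuing position by position gives *pedustar; check it forward:
Patoran: *pedustar > pedussar > pezussar  (by unconditioned shift, unconditioned shift)
Ravasic: *pedustar > pidustar > fidustar  (by vowel merger, unconditioned shift)
Only *pedustar yields all of Patoran pezussar, Ravasic fidustar.

*pedustar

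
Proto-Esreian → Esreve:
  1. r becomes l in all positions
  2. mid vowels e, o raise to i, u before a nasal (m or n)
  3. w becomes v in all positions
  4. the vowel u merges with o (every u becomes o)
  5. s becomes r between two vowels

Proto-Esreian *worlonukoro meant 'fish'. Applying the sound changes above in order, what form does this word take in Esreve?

Esreve: *worlonukoro > wollonukolo > wollunukolo > vollunukolo > vollonokolo  (by unconditioned shift, pre-nasal raising, unconditioned shift, vowel merger)

vollonokolo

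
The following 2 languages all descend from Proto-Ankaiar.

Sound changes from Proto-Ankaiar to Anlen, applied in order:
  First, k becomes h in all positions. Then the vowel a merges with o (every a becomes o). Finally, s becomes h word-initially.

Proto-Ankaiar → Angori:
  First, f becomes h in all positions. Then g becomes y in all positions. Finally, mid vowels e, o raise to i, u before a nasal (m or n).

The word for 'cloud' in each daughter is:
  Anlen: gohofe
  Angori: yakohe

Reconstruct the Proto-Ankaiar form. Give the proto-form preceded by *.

*gakofe

Position 1: Anlen has g, Angori has y. Anlen preserves g here (none of its changes turn any other segment into g), so the proto-segment is *g.
Position 2: Anlen has o, Angori has a. Angori preserves a here (none of its changes turn any other segment into a), so the proto-segment is *a.
Position 3: Anlen has h, Angori has k. Angori preserves k here (none of its changes turn any other segment into k), so the proto-segment is *k.
Verify the candidate proto-form against each daughter:
Anlen: *gakofe
  gakofe → gahofe   [unconditioned shift]
  gahofe → gohofe   [vowel merger]
  gohofe (rule 3 does not apply)
  giving Anlen gohofe.
Angori: start from *gakofe.
  rule 1 (unconditioned shift): gakofe → gakohe
  rule 2 (unconditioned shift): gakohe → yakohe
  rule 3: no change — yakohe
  ⇒ Angori yakohe
No other proto-form is consistent with every reflex, so the reconstruction is *gakofe.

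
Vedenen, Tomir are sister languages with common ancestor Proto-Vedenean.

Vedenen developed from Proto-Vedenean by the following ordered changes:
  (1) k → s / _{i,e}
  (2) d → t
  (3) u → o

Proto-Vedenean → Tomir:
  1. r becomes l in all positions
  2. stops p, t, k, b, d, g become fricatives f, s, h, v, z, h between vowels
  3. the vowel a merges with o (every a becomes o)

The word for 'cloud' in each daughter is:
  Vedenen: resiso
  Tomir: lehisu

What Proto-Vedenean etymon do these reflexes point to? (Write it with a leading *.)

*rekisu

Position 3: Vedenen has s, Tomir has h. Taking the neighbouring segments as reconstructed: Vedenen s could go back to *k or *s; Tomir h could go back to *k or *g or *h — the one source consistent with every daughter is *k.
Position 1: Vedenen has r, Tomir has l. Vedenen preserves r here (none of its changes turn any other segment into r), so the proto-segment is *r.
Position 6: Vedenen has o, Tomir has u. Tomir preserves u here (none of its changes turn any other segment into u), so the proto-segment is *u.
The remaining positions agree across the daughters. Check the candidate against every language:
Vedenen: *rekisu > resisu > resiso  (by palatalisation, vowel merger)
Tomir: *rekisu > lekisu > lehisu  (by unconditioned shift, intervocalic lenition)
No other proto-form is consistent with every reflex, so the reconstruction is *rekisu.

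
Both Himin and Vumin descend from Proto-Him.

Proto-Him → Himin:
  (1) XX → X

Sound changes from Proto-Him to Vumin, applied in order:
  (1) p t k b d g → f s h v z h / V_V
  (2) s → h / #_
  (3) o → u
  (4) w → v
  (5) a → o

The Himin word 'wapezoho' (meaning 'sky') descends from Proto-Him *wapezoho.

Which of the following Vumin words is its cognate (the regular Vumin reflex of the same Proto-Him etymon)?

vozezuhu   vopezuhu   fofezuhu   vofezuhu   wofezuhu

Vumin: start from *wapezoho.
  rule 1 (intervocalic lenition): wapezoho → wafezoho
  rule 2: no change — wafezoho
  rule 3 (vowel merger): wafezoho → wafezuhu
  rule 4 (unconditioned shift): wafezuhu → vafezuhu
  rule 5 (vowel merger): vafezuhu → vofezuhu
  ⇒ Vumin vofezuhu
Among the options, 'vofezuhu' alone shows every Vumin change applied in order.

vofezuhu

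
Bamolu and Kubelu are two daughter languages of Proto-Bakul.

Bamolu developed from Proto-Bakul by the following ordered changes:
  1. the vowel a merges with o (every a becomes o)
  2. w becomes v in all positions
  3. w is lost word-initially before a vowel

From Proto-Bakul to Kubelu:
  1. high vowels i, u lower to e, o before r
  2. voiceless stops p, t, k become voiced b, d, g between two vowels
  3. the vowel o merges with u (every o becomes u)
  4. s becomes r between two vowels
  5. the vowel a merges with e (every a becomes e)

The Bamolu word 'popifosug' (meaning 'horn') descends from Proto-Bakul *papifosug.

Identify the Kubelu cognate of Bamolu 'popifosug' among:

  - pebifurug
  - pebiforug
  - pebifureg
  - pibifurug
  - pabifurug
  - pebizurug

Kubelu: *papifosug
  papifosug (rule 1 does not apply)
  papifosug → pabifosug   [intervocalic voicing]
  pabifosug → pabifusug   [vowel merger]
  pabifusug → pabifurug   [rhotacism]
  pabifurug → pebifurug   [vowel merger]
  giving Kubelu pebifurug.

pebifurug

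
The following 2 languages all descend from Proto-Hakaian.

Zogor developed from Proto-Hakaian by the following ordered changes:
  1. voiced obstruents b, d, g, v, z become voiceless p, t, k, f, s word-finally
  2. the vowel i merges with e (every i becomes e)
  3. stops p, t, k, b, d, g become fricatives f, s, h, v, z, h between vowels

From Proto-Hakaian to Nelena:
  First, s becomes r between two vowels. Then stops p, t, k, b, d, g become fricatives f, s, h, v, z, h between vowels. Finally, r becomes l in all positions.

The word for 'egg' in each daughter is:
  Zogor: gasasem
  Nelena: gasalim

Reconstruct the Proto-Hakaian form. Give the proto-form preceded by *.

Position 3: Zogor has s, Nelena has s. Taking the neighbouring segments as reconstructed: Zogor s could go back to *t or *s; Nelena s can only go back to *t — the one source consistent with every daughter is *t.
Position 5: Zogor has s, Nelena has l. Taking the neighbouring segments as reconstructed: Zogor s could go back to *t or *s; Nelena l could go back to *s or *l or *r — the one source consistent with every daughter is *s.
This points to *gatasim. Verify forward in each daughter:
Zogor: start from *gatasim.
  rule 1: no change — gatasim
  rule 2 (vowel merger): gatasim → gatasem
  rule 3 (intervocalic lenition): gatasem → gasasem
  ⇒ Zogor gasasem
Nelena: start from *gatasim.
  rule 1 (rhotacism): gatasim → gatarim
  rule 2 (intervocalic lenition): gatarim → gasarim
  rule 3 (unconditioned shift): gasarim → gasalim
  ⇒ Nelena gasalim
Only *gatasim yields all of Zogor gasasem, Nelena gasalim.

*gatasim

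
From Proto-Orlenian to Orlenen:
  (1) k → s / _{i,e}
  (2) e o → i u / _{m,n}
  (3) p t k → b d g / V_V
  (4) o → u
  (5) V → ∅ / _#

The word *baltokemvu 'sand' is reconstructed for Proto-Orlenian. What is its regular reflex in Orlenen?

baltusimv

Orlenen: start from *baltokemvu.
  rule 1 (palatalisation): baltokemvu → baltosemvu
  rule 2 (pre-nasal raising): baltosemvu → baltosimvu
  rule 3: no change — baltosimvu
  rule 4 (vowel merger): baltosimvu → baltusimvu
  rule 5 (apocope): baltusimvu → baltusimv
  ⇒ Orlenen baltusimv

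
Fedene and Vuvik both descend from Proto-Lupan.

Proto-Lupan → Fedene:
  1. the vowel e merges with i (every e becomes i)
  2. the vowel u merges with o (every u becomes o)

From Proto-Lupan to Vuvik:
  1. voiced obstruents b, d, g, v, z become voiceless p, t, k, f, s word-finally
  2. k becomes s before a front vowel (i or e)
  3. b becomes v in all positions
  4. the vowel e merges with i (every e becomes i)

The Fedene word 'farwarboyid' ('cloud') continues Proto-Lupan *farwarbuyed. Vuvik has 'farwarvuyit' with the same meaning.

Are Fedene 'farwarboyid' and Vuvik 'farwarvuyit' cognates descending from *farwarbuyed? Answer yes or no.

yes

Derive the expected Vuvik reflex of *farwarbuyed:
Vuvik: *farwarbuyed > farwarbuyet > farwarvuyet > farwarvuyit  (by final devoicing, unconditioned shift, vowel merger)
Vuvik 'farwarvuyit' matches the regular reflex exactly, so the pair is cognate.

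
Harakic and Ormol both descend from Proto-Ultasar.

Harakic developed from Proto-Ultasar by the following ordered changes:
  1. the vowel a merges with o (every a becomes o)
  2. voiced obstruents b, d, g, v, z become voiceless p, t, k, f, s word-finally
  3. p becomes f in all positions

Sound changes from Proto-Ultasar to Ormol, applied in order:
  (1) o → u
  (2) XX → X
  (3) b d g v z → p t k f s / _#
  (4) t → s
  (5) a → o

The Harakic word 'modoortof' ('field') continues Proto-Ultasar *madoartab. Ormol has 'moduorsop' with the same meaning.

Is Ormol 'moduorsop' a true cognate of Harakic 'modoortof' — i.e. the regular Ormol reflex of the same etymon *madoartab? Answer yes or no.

yes

Derive the expected Ormol reflex of *madoartab:
Ormol: start from *madoartab.
  rule 1 (vowel merger): madoartab → maduartab
  rule 2: no change — maduartab
  rule 3 (final devoicing): maduartab → maduartap
  rule 4 (unconditioned shift): maduartap → maduarsap
  rule 5 (vowel merger): maduarsap → moduorsop
  ⇒ Ormol moduorsop
Ormol 'moduorsop' matches the regular reflex exactly, so the pair is cognate.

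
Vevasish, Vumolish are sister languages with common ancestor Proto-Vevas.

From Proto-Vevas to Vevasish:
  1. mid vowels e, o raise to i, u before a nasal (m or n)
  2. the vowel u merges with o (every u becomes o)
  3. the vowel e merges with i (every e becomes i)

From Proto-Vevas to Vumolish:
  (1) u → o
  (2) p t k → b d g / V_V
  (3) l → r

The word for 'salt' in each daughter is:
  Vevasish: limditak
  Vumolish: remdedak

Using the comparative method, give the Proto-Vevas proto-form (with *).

*lemdetak

Position 5: Vevasish has i, Vumolish has e. Vumolish preserves e here (none of its changes turn any other segment into e), so the proto-segment is *e.
Position 6: Vevasish has t, Vumolish has d. Vevasish preserves t here (none of its changes turn any other segment into t), so the proto-segment is *t.
Position 2: Vevasish has i, Vumolish has e. Vumolish preserves e here (none of its changes turn any other segment into e), so the proto-segment is *e.
Continuing position by position gives *lemdetak; check it forward:
Vevasish: *lemdetak
  lemdetak → limdetak   [pre-nasal raising]
  limdetak (rule 2 does not apply)
  limdetak → limditak   [vowel merger]
  giving Vevasish limditak.
Vumolish: *lemdetak
  lemdetak (rule 1 does not apply)
  lemdetak → lemdedak   [intervocalic voicing]
  lemdedak → remdedak   [unconditioned shift]
  giving Vumolish remdedak.
Only *lemdetak yields all of Vevasish limditak, Vumolish remdedak.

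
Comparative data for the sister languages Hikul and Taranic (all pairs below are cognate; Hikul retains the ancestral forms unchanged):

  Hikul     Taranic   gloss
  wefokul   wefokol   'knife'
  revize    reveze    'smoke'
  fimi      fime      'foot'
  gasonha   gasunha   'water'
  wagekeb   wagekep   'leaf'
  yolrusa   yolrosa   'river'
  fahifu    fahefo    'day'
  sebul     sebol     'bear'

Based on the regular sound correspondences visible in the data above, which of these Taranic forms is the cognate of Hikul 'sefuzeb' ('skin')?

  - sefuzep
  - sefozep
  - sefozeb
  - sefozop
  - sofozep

wefokul ~ wefokol, yolrusa ~ yolrosa — Hikul u corresponds to Taranic o after a consonant, before a consonant other than r, m, n, p, b, f, v.
wagekeb ~ wagekep — Hikul b corresponds to Taranic p word-finally.
Applying these to Hikul 'sefuzeb':
  sefuzeb → sefozeb   (u→o after a consonant, before a consonant other than r, m, n, p, b, f, v)
  sefozeb → sefozep   (b→p word-finally)
So the Taranic cognate is 'sefozep'.

sefozep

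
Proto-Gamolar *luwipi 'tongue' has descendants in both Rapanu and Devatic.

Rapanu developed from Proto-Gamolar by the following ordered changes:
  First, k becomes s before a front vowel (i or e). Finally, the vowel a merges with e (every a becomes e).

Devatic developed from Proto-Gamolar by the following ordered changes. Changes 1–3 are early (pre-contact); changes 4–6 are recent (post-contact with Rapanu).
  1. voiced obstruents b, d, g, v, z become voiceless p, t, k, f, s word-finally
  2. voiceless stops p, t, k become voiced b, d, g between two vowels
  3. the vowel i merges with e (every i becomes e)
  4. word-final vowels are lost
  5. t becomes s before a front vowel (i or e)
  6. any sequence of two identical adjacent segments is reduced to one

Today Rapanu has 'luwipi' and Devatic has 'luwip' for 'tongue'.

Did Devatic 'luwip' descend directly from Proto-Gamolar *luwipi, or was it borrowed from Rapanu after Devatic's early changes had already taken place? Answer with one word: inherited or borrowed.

If inherited, *luwipi would pass through all of Devatic's changes:
Devatic: start from *luwipi.
  rule 1: no change — luwipi
  rule 2 (intervocalic voicing): luwipi → luwibi
  rule 3 (vowel merger): luwibi → luwebe
  rule 4 (apocope): luwebe → luweb
  rule 5: no change — luweb
  rule 6: no change — luweb
  ⇒ Devatic luweb
If borrowed from Rapanu 'luwipi' after the early changes, it would undergo only the recent ones:
  rule 4 (apocope): luwipi → luwip
  rule 5 (palatalisation): no change (luwip)
  rule 6 (degemination): no change (luwip)
  ⇒ as a loan: luwip
Devatic 'luwip' matches the loan outcome 'luwip', not the inherited 'luweb' — it skipped the early Devatic changes, so it was borrowed from Rapanu.

borrowed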